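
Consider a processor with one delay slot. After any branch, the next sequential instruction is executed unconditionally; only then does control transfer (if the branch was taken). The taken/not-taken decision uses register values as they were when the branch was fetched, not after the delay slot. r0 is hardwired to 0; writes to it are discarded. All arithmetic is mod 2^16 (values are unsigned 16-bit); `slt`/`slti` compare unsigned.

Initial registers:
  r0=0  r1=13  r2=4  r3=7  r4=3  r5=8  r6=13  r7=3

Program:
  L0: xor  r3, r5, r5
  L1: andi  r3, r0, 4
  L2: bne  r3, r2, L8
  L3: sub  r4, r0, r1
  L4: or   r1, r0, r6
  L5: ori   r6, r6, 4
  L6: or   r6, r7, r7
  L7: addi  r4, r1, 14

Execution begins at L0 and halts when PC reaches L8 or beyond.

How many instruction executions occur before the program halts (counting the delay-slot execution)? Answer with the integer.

#0 xor  r3, r5, r5 ; 0/13/4/0/3/8/13/3
#1 andi  r3, r0, 4 ; 0/13/4/0/3/8/13/3
#2 bne  r3, r2, L8 ; 0/13/4/0/3/8/13/3 ; →target
#3 sub  r4, r0, r1 ; 0/13/4/0/65523/8/13/3

4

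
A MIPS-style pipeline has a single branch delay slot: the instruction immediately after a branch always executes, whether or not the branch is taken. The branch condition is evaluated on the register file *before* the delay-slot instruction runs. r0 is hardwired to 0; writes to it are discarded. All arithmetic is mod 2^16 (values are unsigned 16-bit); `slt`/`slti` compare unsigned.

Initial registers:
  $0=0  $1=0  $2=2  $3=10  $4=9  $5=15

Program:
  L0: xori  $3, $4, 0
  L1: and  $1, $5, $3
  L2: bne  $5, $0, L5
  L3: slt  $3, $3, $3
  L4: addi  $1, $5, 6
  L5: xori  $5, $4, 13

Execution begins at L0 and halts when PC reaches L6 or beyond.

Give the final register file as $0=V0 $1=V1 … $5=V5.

$0=0 $1=9 $2=2 $3=0 $4=9 $5=4

  step pc=0: xori  $3, $4, 0  regs=(0,0,2,9,9,15)
  step pc=1: and  $1, $5, $3  regs=(0,9,2,9,9,15)
  step pc=2: bne  $5, $0, L5  cond=T  regs=(0,9,2,9,9,15)
  step pc=3: slt  $3, $3, $3  regs=(0,9,2,0,9,15)
  step pc=5: xori  $5, $4, 13  regs=(0,9,2,0,9,4)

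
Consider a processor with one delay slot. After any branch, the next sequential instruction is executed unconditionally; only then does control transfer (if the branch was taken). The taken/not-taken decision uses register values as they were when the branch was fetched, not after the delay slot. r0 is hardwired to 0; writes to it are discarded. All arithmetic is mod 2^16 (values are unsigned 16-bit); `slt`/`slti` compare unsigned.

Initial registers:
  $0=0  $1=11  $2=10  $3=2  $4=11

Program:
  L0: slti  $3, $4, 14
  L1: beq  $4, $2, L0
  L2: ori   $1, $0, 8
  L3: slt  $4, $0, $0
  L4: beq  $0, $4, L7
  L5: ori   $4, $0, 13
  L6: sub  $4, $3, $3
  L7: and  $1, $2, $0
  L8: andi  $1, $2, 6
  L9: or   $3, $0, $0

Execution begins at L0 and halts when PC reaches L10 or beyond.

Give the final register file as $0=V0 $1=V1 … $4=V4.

$0=0 $1=2 $2=10 $3=0 $4=13

PC=0  slti  $3, $4, 14       | $0=0 $1=11 $2=10 $3=1 $4=11
PC=1  beq  $4, $2, L0        | $0=0 $1=11 $2=10 $3=1 $4=11  [not taken]
PC=2  ori   $1, $0, 8        | $0=0 $1=8 $2=10 $3=1 $4=11
PC=3  slt  $4, $0, $0        | $0=0 $1=8 $2=10 $3=1 $4=0
PC=4  beq  $0, $4, L7        | $0=0 $1=8 $2=10 $3=1 $4=0  [TAKEN]
PC=5  ori   $4, $0, 13       | $0=0 $1=8 $2=10 $3=1 $4=13
PC=7  and  $1, $2, $0        | $0=0 $1=0 $2=10 $3=1 $4=13
PC=8  andi  $1, $2, 6        | $0=0 $1=2 $2=10 $3=1 $4=13
PC=9  or   $3, $0, $0        | $0=0 $1=2 $2=10 $3=0 $4=13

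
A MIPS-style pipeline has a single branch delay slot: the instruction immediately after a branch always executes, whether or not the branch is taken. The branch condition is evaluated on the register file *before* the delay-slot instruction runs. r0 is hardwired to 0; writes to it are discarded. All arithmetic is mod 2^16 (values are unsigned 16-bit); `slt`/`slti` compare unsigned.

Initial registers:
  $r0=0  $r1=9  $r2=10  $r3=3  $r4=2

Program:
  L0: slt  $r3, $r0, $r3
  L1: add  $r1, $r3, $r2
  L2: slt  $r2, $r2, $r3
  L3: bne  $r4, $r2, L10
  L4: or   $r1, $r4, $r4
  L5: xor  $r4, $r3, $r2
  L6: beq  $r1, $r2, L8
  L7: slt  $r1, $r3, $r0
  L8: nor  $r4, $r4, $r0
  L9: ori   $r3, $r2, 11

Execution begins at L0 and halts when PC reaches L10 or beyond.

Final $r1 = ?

[0] slt  $r3, $r0, $r3  →  {$r0:0, $r1:9, $r2:10, $r3:1, $r4:2}
[1] add  $r1, $r3, $r2  →  {$r0:0, $r1:11, $r2:10, $r3:1, $r4:2}
[2] slt  $r2, $r2, $r3  →  {$r0:0, $r1:11, $r2:0, $r3:1, $r4:2}
[3] bne  $r4, $r2, L10  →  {$r0:0, $r1:11, $r2:0, $r3:1, $r4:2}  ⟨branch taken⟩
[4] or   $r1, $r4, $r4  →  {$r0:0, $r1:2, $r2:0, $r3:1, $r4:2}

2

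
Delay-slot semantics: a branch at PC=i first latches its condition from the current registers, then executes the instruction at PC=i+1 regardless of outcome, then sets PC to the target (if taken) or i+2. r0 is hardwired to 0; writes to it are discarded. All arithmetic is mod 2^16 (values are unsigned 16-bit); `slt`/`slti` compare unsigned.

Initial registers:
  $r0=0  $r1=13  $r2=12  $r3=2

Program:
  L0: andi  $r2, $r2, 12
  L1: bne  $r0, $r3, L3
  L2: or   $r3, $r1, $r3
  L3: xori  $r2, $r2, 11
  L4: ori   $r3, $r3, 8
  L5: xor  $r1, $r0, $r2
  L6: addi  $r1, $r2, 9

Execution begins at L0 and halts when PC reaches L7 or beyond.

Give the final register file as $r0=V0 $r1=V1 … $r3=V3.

$r0=0 $r1=16 $r2=7 $r3=15

[0] andi  $r2, $r2, 12  →  {$r0:0, $r1:13, $r2:12, $r3:2}
[1] bne  $r0, $r3, L3  →  {$r0:0, $r1:13, $r2:12, $r3:2}  ⟨branch taken⟩
[2] or   $r3, $r1, $r3  →  {$r0:0, $r1:13, $r2:12, $r3:15}
[3] xori  $r2, $r2, 11  →  {$r0:0, $r1:13, $r2:7, $r3:15}
[4] ori   $r3, $r3, 8  →  {$r0:0, $r1:13, $r2:7, $r3:15}
[5] xor  $r1, $r0, $r2  →  {$r0:0, $r1:7, $r2:7, $r3:15}
[6] addi  $r1, $r2, 9  →  {$r0:0, $r1:16, $r2:7, $r3:15}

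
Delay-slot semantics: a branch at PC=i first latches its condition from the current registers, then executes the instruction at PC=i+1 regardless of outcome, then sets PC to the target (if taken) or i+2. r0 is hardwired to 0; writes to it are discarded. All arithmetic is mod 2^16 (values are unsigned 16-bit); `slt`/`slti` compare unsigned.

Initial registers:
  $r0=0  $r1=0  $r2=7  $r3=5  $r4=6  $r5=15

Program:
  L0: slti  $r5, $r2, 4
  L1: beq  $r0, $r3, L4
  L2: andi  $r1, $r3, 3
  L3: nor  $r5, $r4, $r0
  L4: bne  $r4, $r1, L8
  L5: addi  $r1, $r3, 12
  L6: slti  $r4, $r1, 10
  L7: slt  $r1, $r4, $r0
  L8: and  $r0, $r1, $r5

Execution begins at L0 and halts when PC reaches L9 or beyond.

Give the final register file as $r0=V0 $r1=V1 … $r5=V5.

$r0=0 $r1=17 $r2=7 $r3=5 $r4=6 $r5=65529

#0 slti  $r5, $r2, 4 ; 0/0/7/5/6/0
#1 beq  $r0, $r3, L4 ; 0/0/7/5/6/0 ; →fallthru
#2 andi  $r1, $r3, 3 ; 0/1/7/5/6/0
#3 nor  $r5, $r4, $r0 ; 0/1/7/5/6/65529
#4 bne  $r4, $r1, L8 ; 0/1/7/5/6/65529 ; →target
#5 addi  $r1, $r3, 12 ; 0/17/7/5/6/65529
#8 and  $r0, $r1, $r5 ; 0/17/7/5/6/65529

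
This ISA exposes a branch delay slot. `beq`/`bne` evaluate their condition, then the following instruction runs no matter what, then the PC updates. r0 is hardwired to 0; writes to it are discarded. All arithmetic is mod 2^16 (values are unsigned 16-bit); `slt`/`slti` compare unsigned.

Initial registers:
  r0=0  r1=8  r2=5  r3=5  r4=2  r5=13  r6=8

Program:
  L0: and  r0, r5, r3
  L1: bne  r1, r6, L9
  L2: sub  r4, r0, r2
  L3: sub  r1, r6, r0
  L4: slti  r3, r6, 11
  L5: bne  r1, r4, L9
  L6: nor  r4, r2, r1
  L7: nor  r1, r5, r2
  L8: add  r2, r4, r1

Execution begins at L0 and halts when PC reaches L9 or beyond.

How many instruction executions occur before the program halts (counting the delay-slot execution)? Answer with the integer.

[0] and  r0, r5, r3  →  {r0:0, r1:8, r2:5, r3:5, r4:2, r5:13, r6:8}
[1] bne  r1, r6, L9  →  {r0:0, r1:8, r2:5, r3:5, r4:2, r5:13, r6:8}  ⟨branch fallthrough⟩
[2] sub  r4, r0, r2  →  {r0:0, r1:8, r2:5, r3:5, r4:65531, r5:13, r6:8}
[3] sub  r1, r6, r0  →  {r0:0, r1:8, r2:5, r3:5, r4:65531, r5:13, r6:8}
[4] slti  r3, r6, 11  →  {r0:0, r1:8, r2:5, r3:1, r4:65531, r5:13, r6:8}
[5] bne  r1, r4, L9  →  {r0:0, r1:8, r2:5, r3:1, r4:65531, r5:13, r6:8}  ⟨branch taken⟩
[6] nor  r4, r2, r1  →  {r0:0, r1:8, r2:5, r3:1, r4:65522, r5:13, r6:8}

7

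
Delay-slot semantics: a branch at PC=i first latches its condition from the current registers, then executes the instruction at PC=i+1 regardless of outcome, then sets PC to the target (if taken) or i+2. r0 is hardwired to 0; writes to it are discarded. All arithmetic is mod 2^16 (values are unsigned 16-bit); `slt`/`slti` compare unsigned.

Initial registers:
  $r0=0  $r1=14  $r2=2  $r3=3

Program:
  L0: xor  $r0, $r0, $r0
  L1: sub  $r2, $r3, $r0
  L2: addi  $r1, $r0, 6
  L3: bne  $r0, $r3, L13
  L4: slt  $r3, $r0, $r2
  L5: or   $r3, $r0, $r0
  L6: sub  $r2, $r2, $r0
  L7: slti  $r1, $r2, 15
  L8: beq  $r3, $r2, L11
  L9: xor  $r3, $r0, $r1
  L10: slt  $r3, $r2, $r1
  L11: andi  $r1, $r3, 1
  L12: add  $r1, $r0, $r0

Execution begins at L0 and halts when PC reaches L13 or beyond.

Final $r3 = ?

#0 xor  $r0, $r0, $r0 ; 0/14/2/3
#1 sub  $r2, $r3, $r0 ; 0/14/3/3
#2 addi  $r1, $r0, 6 ; 0/6/3/3
#3 bne  $r0, $r3, L13 ; 0/6/3/3 ; →target
#4 slt  $r3, $r0, $r2 ; 0/6/3/1

1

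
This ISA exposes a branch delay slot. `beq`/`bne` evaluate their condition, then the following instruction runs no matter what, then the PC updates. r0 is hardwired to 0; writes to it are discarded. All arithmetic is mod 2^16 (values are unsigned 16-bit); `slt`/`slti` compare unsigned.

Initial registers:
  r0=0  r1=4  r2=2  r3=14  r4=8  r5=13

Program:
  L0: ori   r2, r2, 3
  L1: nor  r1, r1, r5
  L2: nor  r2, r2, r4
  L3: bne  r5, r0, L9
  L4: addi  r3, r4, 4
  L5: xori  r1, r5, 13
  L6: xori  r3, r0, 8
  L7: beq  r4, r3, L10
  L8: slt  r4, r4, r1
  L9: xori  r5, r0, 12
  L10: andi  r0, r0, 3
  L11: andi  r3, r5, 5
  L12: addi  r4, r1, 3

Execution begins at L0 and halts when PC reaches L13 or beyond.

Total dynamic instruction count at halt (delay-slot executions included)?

9

PC=0  ori   r2, r2, 3        | r0=0 r1=4 r2=3 r3=14 r4=8 r5=13
PC=1  nor  r1, r1, r5        | r0=0 r1=65522 r2=3 r3=14 r4=8 r5=13
PC=2  nor  r2, r2, r4        | r0=0 r1=65522 r2=65524 r3=14 r4=8 r5=13
PC=3  bne  r5, r0, L9        | r0=0 r1=65522 r2=65524 r3=14 r4=8 r5=13  [TAKEN]
PC=4  addi  r3, r4, 4        | r0=0 r1=65522 r2=65524 r3=12 r4=8 r5=13
PC=9  xori  r5, r0, 12       | r0=0 r1=65522 r2=65524 r3=12 r4=8 r5=12
PC=10 andi  r0, r0, 3        | r0=0 r1=65522 r2=65524 r3=12 r4=8 r5=12
PC=11 andi  r3, r5, 5        | r0=0 r1=65522 r2=65524 r3=4 r4=8 r5=12
PC=12 addi  r4, r1, 3        | r0=0 r1=65522 r2=65524 r3=4 r4=65525 r5=12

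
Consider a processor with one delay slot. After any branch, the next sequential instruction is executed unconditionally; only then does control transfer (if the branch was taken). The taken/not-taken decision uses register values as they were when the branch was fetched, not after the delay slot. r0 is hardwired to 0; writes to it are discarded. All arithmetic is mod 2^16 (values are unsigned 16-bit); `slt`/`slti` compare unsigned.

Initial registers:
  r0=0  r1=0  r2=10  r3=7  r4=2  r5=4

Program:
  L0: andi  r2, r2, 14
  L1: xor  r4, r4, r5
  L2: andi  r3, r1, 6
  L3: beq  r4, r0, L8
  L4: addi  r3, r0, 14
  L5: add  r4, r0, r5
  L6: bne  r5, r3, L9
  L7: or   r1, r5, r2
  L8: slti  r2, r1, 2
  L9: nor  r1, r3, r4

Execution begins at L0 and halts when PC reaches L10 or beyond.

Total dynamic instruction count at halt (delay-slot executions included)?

[0] andi  r2, r2, 14  →  {r0:0, r1:0, r2:10, r3:7, r4:2, r5:4}
[1] xor  r4, r4, r5  →  {r0:0, r1:0, r2:10, r3:7, r4:6, r5:4}
[2] andi  r3, r1, 6  →  {r0:0, r1:0, r2:10, r3:0, r4:6, r5:4}
[3] beq  r4, r0, L8  →  {r0:0, r1:0, r2:10, r3:0, r4:6, r5:4}  ⟨branch fallthrough⟩
[4] addi  r3, r0, 14  →  {r0:0, r1:0, r2:10, r3:14, r4:6, r5:4}
[5] add  r4, r0, r5  →  {r0:0, r1:0, r2:10, r3:14, r4:4, r5:4}
[6] bne  r5, r3, L9  →  {r0:0, r1:0, r2:10, r3:14, r4:4, r5:4}  ⟨branch taken⟩
[7] or   r1, r5, r2  →  {r0:0, r1:14, r2:10, r3:14, r4:4, r5:4}
[9] nor  r1, r3, r4  →  {r0:0, r1:65521, r2:10, r3:14, r4:4, r5:4}

9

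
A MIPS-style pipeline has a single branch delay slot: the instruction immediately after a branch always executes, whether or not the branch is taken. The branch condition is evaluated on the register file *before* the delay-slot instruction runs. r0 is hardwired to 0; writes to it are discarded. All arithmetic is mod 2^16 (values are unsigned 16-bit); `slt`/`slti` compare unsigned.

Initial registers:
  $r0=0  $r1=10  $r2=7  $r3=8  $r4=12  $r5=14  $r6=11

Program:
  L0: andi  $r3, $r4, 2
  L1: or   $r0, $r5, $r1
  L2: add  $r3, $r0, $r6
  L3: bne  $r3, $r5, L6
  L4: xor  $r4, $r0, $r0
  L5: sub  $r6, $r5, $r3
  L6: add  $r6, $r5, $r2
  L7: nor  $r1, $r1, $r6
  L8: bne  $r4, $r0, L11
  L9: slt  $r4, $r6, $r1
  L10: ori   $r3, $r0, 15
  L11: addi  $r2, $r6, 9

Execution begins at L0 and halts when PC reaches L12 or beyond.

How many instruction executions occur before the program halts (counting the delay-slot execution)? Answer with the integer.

[0] andi  $r3, $r4, 2  →  {$r0:0, $r1:10, $r2:7, $r3:0, $r4:12, $r5:14, $r6:11}
[1] or   $r0, $r5, $r1  →  {$r0:0, $r1:10, $r2:7, $r3:0, $r4:12, $r5:14, $r6:11}
[2] add  $r3, $r0, $r6  →  {$r0:0, $r1:10, $r2:7, $r3:11, $r4:12, $r5:14, $r6:11}
[3] bne  $r3, $r5, L6  →  {$r0:0, $r1:10, $r2:7, $r3:11, $r4:12, $r5:14, $r6:11}  ⟨branch taken⟩
[4] xor  $r4, $r0, $r0  →  {$r0:0, $r1:10, $r2:7, $r3:11, $r4:0, $r5:14, $r6:11}
[6] add  $r6, $r5, $r2  →  {$r0:0, $r1:10, $r2:7, $r3:11, $r4:0, $r5:14, $r6:21}
[7] nor  $r1, $r1, $r6  →  {$r0:0, $r1:65504, $r2:7, $r3:11, $r4:0, $r5:14, $r6:21}
[8] bne  $r4, $r0, L11  →  {$r0:0, $r1:65504, $r2:7, $r3:11, $r4:0, $r5:14, $r6:21}  ⟨branch fallthrough⟩
[9] slt  $r4, $r6, $r1  →  {$r0:0, $r1:65504, $r2:7, $r3:11, $r4:1, $r5:14, $r6:21}
[10] ori   $r3, $r0, 15  →  {$r0:0, $r1:65504, $r2:7, $r3:15, $r4:1, $r5:14, $r6:21}
[11] addi  $r2, $r6, 9  →  {$r0:0, $r1:65504, $r2:30, $r3:15, $r4:1, $r5:14, $r6:21}

11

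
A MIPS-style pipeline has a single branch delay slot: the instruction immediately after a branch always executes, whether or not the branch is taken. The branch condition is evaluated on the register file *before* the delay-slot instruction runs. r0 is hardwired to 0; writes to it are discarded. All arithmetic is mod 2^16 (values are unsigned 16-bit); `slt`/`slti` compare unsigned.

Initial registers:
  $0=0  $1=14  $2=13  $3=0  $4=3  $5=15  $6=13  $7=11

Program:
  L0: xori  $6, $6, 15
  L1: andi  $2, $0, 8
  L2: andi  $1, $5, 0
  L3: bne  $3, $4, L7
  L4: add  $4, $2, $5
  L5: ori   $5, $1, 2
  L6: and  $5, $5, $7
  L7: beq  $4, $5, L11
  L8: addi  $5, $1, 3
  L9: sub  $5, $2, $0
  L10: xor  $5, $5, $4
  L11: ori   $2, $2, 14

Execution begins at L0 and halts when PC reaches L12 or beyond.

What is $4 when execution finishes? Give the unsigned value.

15

  step pc=0: xori  $6, $6, 15  regs=(0,14,13,0,3,15,2,11)
  step pc=1: andi  $2, $0, 8  regs=(0,14,0,0,3,15,2,11)
  step pc=2: andi  $1, $5, 0  regs=(0,0,0,0,3,15,2,11)
  step pc=3: bne  $3, $4, L7  cond=T  regs=(0,0,0,0,3,15,2,11)
  step pc=4: add  $4, $2, $5  regs=(0,0,0,0,15,15,2,11)
  step pc=7: beq  $4, $5, L11  cond=T  regs=(0,0,0,0,15,15,2,11)
  step pc=8: addi  $5, $1, 3  regs=(0,0,0,0,15,3,2,11)
  step pc=11: ori   $2, $2, 14  regs=(0,0,14,0,15,3,2,11)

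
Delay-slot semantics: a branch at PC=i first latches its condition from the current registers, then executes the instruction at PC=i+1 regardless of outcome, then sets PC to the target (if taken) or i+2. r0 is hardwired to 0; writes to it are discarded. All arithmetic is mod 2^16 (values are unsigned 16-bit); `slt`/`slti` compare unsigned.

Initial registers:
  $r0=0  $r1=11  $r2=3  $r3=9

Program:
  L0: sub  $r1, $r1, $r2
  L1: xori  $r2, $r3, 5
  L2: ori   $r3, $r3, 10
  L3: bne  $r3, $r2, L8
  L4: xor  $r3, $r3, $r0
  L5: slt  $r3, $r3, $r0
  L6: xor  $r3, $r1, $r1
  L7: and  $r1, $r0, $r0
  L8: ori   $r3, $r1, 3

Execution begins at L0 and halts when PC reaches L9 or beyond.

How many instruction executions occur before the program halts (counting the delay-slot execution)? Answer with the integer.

  step pc=0: sub  $r1, $r1, $r2  regs=(0,8,3,9)
  step pc=1: xori  $r2, $r3, 5  regs=(0,8,12,9)
  step pc=2: ori   $r3, $r3, 10  regs=(0,8,12,11)
  step pc=3: bne  $r3, $r2, L8  cond=T  regs=(0,8,12,11)
  step pc=4: xor  $r3, $r3, $r0  regs=(0,8,12,11)
  step pc=8: ori   $r3, $r1, 3  regs=(0,8,12,11)

6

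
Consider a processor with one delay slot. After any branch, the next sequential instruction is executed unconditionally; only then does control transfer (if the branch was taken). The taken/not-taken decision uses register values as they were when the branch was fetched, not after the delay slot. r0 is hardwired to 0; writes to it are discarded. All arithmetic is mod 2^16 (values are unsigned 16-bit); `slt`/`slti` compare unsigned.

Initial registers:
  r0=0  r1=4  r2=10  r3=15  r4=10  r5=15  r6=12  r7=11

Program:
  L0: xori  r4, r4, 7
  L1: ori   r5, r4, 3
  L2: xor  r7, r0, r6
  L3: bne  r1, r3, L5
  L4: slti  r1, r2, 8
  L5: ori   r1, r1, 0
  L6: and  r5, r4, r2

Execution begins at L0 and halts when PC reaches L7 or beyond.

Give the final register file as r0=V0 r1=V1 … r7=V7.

r0=0 r1=0 r2=10 r3=15 r4=13 r5=8 r6=12 r7=12

PC=0  xori  r4, r4, 7        | r0=0 r1=4 r2=10 r3=15 r4=13 r5=15 r6=12 r7=11
PC=1  ori   r5, r4, 3        | r0=0 r1=4 r2=10 r3=15 r4=13 r5=15 r6=12 r7=11
PC=2  xor  r7, r0, r6        | r0=0 r1=4 r2=10 r3=15 r4=13 r5=15 r6=12 r7=12
PC=3  bne  r1, r3, L5        | r0=0 r1=4 r2=10 r3=15 r4=13 r5=15 r6=12 r7=12  [TAKEN]
PC=4  slti  r1, r2, 8        | r0=0 r1=0 r2=10 r3=15 r4=13 r5=15 r6=12 r7=12
PC=5  ori   r1, r1, 0        | r0=0 r1=0 r2=10 r3=15 r4=13 r5=15 r6=12 r7=12
PC=6  and  r5, r4, r2        | r0=0 r1=0 r2=10 r3=15 r4=13 r5=8 r6=12 r7=12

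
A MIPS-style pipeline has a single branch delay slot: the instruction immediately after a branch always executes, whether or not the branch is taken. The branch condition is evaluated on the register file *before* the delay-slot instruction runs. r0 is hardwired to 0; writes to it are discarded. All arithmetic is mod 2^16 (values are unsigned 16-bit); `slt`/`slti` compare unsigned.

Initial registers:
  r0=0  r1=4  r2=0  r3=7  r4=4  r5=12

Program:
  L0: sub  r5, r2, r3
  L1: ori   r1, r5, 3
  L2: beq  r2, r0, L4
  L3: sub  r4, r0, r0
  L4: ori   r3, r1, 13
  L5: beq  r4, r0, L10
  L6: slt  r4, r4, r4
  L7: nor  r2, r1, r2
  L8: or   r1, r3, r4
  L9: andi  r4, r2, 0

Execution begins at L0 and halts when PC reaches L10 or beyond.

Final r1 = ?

  step pc=0: sub  r5, r2, r3  regs=(0,4,0,7,4,65529)
  step pc=1: ori   r1, r5, 3  regs=(0,65531,0,7,4,65529)
  step pc=2: beq  r2, r0, L4  cond=T  regs=(0,65531,0,7,4,65529)
  step pc=3: sub  r4, r0, r0  regs=(0,65531,0,7,0,65529)
  step pc=4: ori   r3, r1, 13  regs=(0,65531,0,65535,0,65529)
  step pc=5: beq  r4, r0, L10  cond=T  regs=(0,65531,0,65535,0,65529)
  step pc=6: slt  r4, r4, r4  regs=(0,65531,0,65535,0,65529)

65531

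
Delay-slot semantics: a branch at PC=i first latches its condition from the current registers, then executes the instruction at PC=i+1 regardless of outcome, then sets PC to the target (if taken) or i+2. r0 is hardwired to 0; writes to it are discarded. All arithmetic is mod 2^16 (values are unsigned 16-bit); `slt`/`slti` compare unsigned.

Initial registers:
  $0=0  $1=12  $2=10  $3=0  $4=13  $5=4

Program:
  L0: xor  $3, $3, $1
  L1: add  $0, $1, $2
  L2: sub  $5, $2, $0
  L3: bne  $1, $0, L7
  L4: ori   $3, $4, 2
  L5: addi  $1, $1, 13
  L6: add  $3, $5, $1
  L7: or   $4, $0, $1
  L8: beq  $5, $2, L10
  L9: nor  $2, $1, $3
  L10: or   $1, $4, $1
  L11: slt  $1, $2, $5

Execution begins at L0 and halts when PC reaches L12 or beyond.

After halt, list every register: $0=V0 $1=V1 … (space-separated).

$0=0 $1=0 $2=65520 $3=15 $4=12 $5=10

  step pc=0: xor  $3, $3, $1  regs=(0,12,10,12,13,4)
  step pc=1: add  $0, $1, $2  regs=(0,12,10,12,13,4)
  step pc=2: sub  $5, $2, $0  regs=(0,12,10,12,13,10)
  step pc=3: bne  $1, $0, L7  cond=T  regs=(0,12,10,12,13,10)
  step pc=4: ori   $3, $4, 2  regs=(0,12,10,15,13,10)
  step pc=7: or   $4, $0, $1  regs=(0,12,10,15,12,10)
  step pc=8: beq  $5, $2, L10  cond=T  regs=(0,12,10,15,12,10)
  step pc=9: nor  $2, $1, $3  regs=(0,12,65520,15,12,10)
  step pc=10: or   $1, $4, $1  regs=(0,12,65520,15,12,10)
  step pc=11: slt  $1, $2, $5  regs=(0,0,65520,15,12,10)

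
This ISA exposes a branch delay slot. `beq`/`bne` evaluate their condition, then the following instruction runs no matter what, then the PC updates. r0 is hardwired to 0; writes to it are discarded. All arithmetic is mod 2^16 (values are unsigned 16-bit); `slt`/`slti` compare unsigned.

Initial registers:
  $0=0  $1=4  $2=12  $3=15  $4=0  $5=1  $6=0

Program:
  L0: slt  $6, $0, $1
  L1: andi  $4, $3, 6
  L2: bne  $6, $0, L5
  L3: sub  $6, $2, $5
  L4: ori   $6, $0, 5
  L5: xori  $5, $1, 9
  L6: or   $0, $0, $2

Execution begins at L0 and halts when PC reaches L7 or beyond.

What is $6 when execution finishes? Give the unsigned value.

11

[0] slt  $6, $0, $1  →  {$0:0, $1:4, $2:12, $3:15, $4:0, $5:1, $6:1}
[1] andi  $4, $3, 6  →  {$0:0, $1:4, $2:12, $3:15, $4:6, $5:1, $6:1}
[2] bne  $6, $0, L5  →  {$0:0, $1:4, $2:12, $3:15, $4:6, $5:1, $6:1}  ⟨branch taken⟩
[3] sub  $6, $2, $5  →  {$0:0, $1:4, $2:12, $3:15, $4:6, $5:1, $6:11}
[5] xori  $5, $1, 9  →  {$0:0, $1:4, $2:12, $3:15, $4:6, $5:13, $6:11}
[6] or   $0, $0, $2  →  {$0:0, $1:4, $2:12, $3:15, $4:6, $5:13, $6:11}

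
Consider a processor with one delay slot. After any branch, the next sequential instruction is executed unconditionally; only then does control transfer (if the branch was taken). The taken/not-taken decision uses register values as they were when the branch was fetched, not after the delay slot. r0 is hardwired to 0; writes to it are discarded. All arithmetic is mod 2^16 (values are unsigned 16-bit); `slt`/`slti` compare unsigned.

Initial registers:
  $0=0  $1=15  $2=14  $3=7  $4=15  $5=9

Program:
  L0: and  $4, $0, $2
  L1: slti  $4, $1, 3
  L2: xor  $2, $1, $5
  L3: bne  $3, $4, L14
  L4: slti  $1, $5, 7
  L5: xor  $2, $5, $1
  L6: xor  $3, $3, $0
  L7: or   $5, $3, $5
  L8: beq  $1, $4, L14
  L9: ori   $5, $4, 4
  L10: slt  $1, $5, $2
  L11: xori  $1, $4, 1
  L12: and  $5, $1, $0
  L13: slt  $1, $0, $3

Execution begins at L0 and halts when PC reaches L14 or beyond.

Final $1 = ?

0

PC=0  and  $4, $0, $2        | $0=0 $1=15 $2=14 $3=7 $4=0 $5=9
PC=1  slti  $4, $1, 3        | $0=0 $1=15 $2=14 $3=7 $4=0 $5=9
PC=2  xor  $2, $1, $5        | $0=0 $1=15 $2=6 $3=7 $4=0 $5=9
PC=3  bne  $3, $4, L14       | $0=0 $1=15 $2=6 $3=7 $4=0 $5=9  [TAKEN]
PC=4  slti  $1, $5, 7        | $0=0 $1=0 $2=6 $3=7 $4=0 $5=9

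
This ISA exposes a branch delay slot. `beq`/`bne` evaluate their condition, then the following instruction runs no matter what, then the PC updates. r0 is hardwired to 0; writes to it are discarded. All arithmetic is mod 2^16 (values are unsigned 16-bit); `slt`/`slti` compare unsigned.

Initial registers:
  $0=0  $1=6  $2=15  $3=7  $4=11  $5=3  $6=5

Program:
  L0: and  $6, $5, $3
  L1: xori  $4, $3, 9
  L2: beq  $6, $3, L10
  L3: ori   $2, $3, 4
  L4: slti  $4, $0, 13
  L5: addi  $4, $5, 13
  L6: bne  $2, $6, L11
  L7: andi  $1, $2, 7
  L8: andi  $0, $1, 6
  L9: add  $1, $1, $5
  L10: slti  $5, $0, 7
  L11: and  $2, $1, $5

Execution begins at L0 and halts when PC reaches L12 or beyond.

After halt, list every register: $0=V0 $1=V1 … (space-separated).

#0 and  $6, $5, $3 ; 0/6/15/7/11/3/3
#1 xori  $4, $3, 9 ; 0/6/15/7/14/3/3
#2 beq  $6, $3, L10 ; 0/6/15/7/14/3/3 ; →fallthru
#3 ori   $2, $3, 4 ; 0/6/7/7/14/3/3
#4 slti  $4, $0, 13 ; 0/6/7/7/1/3/3
#5 addi  $4, $5, 13 ; 0/6/7/7/16/3/3
#6 bne  $2, $6, L11 ; 0/6/7/7/16/3/3 ; →target
#7 andi  $1, $2, 7 ; 0/7/7/7/16/3/3
#11 and  $2, $1, $5 ; 0/7/3/7/16/3/3

$0=0 $1=7 $2=3 $3=7 $4=16 $5=3 $6=3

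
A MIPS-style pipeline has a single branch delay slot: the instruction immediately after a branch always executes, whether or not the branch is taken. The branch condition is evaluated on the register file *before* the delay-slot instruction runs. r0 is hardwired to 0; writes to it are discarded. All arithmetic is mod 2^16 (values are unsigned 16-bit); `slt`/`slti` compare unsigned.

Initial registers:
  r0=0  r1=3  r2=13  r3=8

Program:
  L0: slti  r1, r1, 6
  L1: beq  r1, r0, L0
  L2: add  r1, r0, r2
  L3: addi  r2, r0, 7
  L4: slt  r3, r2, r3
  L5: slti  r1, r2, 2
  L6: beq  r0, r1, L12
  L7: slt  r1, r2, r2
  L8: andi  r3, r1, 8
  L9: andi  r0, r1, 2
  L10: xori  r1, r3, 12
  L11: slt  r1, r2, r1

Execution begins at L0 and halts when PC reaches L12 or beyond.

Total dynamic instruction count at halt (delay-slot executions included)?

8

  step pc=0: slti  r1, r1, 6  regs=(0,1,13,8)
  step pc=1: beq  r1, r0, L0  cond=F  regs=(0,1,13,8)
  step pc=2: add  r1, r0, r2  regs=(0,13,13,8)
  step pc=3: addi  r2, r0, 7  regs=(0,13,7,8)
  step pc=4: slt  r3, r2, r3  regs=(0,13,7,1)
  step pc=5: slti  r1, r2, 2  regs=(0,0,7,1)
  step pc=6: beq  r0, r1, L12  cond=T  regs=(0,0,7,1)
  step pc=7: slt  r1, r2, r2  regs=(0,0,7,1)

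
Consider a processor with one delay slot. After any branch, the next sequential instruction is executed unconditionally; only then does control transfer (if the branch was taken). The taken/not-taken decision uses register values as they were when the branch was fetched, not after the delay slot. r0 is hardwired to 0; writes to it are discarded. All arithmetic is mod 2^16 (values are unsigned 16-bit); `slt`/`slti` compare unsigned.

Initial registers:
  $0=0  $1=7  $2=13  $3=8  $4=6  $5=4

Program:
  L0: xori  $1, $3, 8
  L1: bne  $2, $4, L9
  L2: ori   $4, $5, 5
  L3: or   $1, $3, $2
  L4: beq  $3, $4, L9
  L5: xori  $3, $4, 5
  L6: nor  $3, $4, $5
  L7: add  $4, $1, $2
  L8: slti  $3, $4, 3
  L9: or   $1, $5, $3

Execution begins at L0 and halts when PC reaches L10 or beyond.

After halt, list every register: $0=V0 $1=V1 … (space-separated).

  step pc=0: xori  $1, $3, 8  regs=(0,0,13,8,6,4)
  step pc=1: bne  $2, $4, L9  cond=T  regs=(0,0,13,8,6,4)
  step pc=2: ori   $4, $5, 5  regs=(0,0,13,8,5,4)
  step pc=9: or   $1, $5, $3  regs=(0,12,13,8,5,4)

$0=0 $1=12 $2=13 $3=8 $4=5 $5=4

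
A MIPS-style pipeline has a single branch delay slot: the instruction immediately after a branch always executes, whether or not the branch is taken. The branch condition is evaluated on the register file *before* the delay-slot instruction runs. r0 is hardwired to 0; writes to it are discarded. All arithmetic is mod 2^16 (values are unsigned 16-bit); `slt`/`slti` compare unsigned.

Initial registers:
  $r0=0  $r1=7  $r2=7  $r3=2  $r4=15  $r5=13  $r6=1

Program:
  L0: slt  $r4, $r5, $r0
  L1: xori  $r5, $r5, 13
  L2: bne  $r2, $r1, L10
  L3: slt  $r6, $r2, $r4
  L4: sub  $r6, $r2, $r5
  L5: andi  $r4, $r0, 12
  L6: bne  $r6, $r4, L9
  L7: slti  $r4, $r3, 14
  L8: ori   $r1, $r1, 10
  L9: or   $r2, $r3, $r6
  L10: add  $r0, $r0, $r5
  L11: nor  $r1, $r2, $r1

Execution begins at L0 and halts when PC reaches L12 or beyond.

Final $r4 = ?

PC=0  slt  $r4, $r5, $r0     | $r0=0 $r1=7 $r2=7 $r3=2 $r4=0 $r5=13 $r6=1
PC=1  xori  $r5, $r5, 13     | $r0=0 $r1=7 $r2=7 $r3=2 $r4=0 $r5=0 $r6=1
PC=2  bne  $r2, $r1, L10     | $r0=0 $r1=7 $r2=7 $r3=2 $r4=0 $r5=0 $r6=1  [not taken]
PC=3  slt  $r6, $r2, $r4     | $r0=0 $r1=7 $r2=7 $r3=2 $r4=0 $r5=0 $r6=0
PC=4  sub  $r6, $r2, $r5     | $r0=0 $r1=7 $r2=7 $r3=2 $r4=0 $r5=0 $r6=7
PC=5  andi  $r4, $r0, 12     | $r0=0 $r1=7 $r2=7 $r3=2 $r4=0 $r5=0 $r6=7
PC=6  bne  $r6, $r4, L9      | $r0=0 $r1=7 $r2=7 $r3=2 $r4=0 $r5=0 $r6=7  [TAKEN]
PC=7  slti  $r4, $r3, 14     | $r0=0 $r1=7 $r2=7 $r3=2 $r4=1 $r5=0 $r6=7
PC=9  or   $r2, $r3, $r6     | $r0=0 $r1=7 $r2=7 $r3=2 $r4=1 $r5=0 $r6=7
PC=10 add  $r0, $r0, $r5     | $r0=0 $r1=7 $r2=7 $r3=2 $r4=1 $r5=0 $r6=7
PC=11 nor  $r1, $r2, $r1     | $r0=0 $r1=65528 $r2=7 $r3=2 $r4=1 $r5=0 $r6=7

1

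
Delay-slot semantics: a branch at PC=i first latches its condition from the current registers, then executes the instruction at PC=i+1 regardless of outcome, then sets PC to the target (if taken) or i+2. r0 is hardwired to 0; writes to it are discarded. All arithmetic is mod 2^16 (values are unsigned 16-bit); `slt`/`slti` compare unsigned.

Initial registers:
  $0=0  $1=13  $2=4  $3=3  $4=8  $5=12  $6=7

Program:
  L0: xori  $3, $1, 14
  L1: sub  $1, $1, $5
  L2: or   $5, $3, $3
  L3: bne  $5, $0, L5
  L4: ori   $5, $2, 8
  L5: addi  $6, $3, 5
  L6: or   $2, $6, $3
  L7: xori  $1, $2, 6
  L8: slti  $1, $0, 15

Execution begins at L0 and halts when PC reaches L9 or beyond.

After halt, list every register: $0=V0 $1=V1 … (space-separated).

$0=0 $1=1 $2=11 $3=3 $4=8 $5=12 $6=8

PC=0  xori  $3, $1, 14       | $0=0 $1=13 $2=4 $3=3 $4=8 $5=12 $6=7
PC=1  sub  $1, $1, $5        | $0=0 $1=1 $2=4 $3=3 $4=8 $5=12 $6=7
PC=2  or   $5, $3, $3        | $0=0 $1=1 $2=4 $3=3 $4=8 $5=3 $6=7
PC=3  bne  $5, $0, L5        | $0=0 $1=1 $2=4 $3=3 $4=8 $5=3 $6=7  [TAKEN]
PC=4  ori   $5, $2, 8        | $0=0 $1=1 $2=4 $3=3 $4=8 $5=12 $6=7
PC=5  addi  $6, $3, 5        | $0=0 $1=1 $2=4 $3=3 $4=8 $5=12 $6=8
PC=6  or   $2, $6, $3        | $0=0 $1=1 $2=11 $3=3 $4=8 $5=12 $6=8
PC=7  xori  $1, $2, 6        | $0=0 $1=13 $2=11 $3=3 $4=8 $5=12 $6=8
PC=8  slti  $1, $0, 15       | $0=0 $1=1 $2=11 $3=3 $4=8 $5=12 $6=8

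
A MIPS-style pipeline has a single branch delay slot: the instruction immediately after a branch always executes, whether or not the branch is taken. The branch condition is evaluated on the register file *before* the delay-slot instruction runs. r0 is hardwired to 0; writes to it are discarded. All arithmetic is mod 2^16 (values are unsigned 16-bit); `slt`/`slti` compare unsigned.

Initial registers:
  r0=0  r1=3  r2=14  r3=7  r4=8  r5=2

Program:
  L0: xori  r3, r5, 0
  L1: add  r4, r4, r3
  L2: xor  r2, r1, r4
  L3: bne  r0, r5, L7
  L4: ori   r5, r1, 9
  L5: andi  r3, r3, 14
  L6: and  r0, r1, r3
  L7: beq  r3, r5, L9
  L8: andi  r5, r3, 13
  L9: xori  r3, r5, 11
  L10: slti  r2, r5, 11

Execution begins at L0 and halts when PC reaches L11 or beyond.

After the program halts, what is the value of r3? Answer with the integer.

[0] xori  r3, r5, 0  →  {r0:0, r1:3, r2:14, r3:2, r4:8, r5:2}
[1] add  r4, r4, r3  →  {r0:0, r1:3, r2:14, r3:2, r4:10, r5:2}
[2] xor  r2, r1, r4  →  {r0:0, r1:3, r2:9, r3:2, r4:10, r5:2}
[3] bne  r0, r5, L7  →  {r0:0, r1:3, r2:9, r3:2, r4:10, r5:2}  ⟨branch taken⟩
[4] ori   r5, r1, 9  →  {r0:0, r1:3, r2:9, r3:2, r4:10, r5:11}
[7] beq  r3, r5, L9  →  {r0:0, r1:3, r2:9, r3:2, r4:10, r5:11}  ⟨branch fallthrough⟩
[8] andi  r5, r3, 13  →  {r0:0, r1:3, r2:9, r3:2, r4:10, r5:0}
[9] xori  r3, r5, 11  →  {r0:0, r1:3, r2:9, r3:11, r4:10, r5:0}
[10] slti  r2, r5, 11  →  {r0:0, r1:3, r2:1, r3:11, r4:10, r5:0}

11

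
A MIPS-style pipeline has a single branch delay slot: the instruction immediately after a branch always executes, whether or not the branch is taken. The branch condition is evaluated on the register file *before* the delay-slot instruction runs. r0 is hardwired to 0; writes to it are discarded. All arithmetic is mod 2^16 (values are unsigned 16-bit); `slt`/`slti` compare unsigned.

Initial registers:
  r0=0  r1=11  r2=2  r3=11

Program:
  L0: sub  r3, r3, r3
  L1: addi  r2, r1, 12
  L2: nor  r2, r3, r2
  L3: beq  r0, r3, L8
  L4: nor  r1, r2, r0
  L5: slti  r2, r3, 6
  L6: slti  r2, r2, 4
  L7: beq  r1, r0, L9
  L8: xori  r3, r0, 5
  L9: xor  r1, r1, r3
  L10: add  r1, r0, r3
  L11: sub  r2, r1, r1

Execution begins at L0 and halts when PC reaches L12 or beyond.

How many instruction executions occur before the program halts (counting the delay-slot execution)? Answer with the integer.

PC=0  sub  r3, r3, r3        | r0=0 r1=11 r2=2 r3=0
PC=1  addi  r2, r1, 12       | r0=0 r1=11 r2=23 r3=0
PC=2  nor  r2, r3, r2        | r0=0 r1=11 r2=65512 r3=0
PC=3  beq  r0, r3, L8        | r0=0 r1=11 r2=65512 r3=0  [TAKEN]
PC=4  nor  r1, r2, r0        | r0=0 r1=23 r2=65512 r3=0
PC=8  xori  r3, r0, 5        | r0=0 r1=23 r2=65512 r3=5
PC=9  xor  r1, r1, r3        | r0=0 r1=18 r2=65512 r3=5
PC=10 add  r1, r0, r3        | r0=0 r1=5 r2=65512 r3=5
PC=11 sub  r2, r1, r1        | r0=0 r1=5 r2=0 r3=5

9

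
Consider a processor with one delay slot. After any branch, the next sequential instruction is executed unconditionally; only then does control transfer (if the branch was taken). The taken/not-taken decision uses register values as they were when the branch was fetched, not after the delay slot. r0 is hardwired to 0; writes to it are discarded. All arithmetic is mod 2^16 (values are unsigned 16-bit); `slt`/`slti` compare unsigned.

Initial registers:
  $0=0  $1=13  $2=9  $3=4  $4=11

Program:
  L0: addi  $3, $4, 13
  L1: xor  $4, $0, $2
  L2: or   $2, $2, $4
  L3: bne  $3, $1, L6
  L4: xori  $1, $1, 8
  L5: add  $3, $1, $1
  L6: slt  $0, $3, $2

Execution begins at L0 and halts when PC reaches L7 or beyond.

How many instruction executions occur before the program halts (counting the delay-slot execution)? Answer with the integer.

PC=0  addi  $3, $4, 13       | $0=0 $1=13 $2=9 $3=24 $4=11
PC=1  xor  $4, $0, $2        | $0=0 $1=13 $2=9 $3=24 $4=9
PC=2  or   $2, $2, $4        | $0=0 $1=13 $2=9 $3=24 $4=9
PC=3  bne  $3, $1, L6        | $0=0 $1=13 $2=9 $3=24 $4=9  [TAKEN]
PC=4  xori  $1, $1, 8        | $0=0 $1=5 $2=9 $3=24 $4=9
PC=6  slt  $0, $3, $2        | $0=0 $1=5 $2=9 $3=24 $4=9

6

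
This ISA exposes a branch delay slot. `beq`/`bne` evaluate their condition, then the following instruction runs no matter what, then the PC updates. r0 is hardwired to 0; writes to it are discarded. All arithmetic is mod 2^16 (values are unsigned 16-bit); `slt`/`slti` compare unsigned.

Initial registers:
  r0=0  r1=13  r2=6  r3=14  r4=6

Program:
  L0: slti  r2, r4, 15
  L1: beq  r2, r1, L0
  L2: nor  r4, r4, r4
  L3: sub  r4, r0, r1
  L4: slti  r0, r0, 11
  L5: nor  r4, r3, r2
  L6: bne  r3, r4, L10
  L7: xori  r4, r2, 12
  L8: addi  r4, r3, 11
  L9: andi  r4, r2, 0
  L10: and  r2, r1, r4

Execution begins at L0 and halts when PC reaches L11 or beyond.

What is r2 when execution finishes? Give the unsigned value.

13

#0 slti  r2, r4, 15 ; 0/13/1/14/6
#1 beq  r2, r1, L0 ; 0/13/1/14/6 ; →fallthru
#2 nor  r4, r4, r4 ; 0/13/1/14/65529
#3 sub  r4, r0, r1 ; 0/13/1/14/65523
#4 slti  r0, r0, 11 ; 0/13/1/14/65523
#5 nor  r4, r3, r2 ; 0/13/1/14/65520
#6 bne  r3, r4, L10 ; 0/13/1/14/65520 ; →target
#7 xori  r4, r2, 12 ; 0/13/1/14/13
#10 and  r2, r1, r4 ; 0/13/13/14/13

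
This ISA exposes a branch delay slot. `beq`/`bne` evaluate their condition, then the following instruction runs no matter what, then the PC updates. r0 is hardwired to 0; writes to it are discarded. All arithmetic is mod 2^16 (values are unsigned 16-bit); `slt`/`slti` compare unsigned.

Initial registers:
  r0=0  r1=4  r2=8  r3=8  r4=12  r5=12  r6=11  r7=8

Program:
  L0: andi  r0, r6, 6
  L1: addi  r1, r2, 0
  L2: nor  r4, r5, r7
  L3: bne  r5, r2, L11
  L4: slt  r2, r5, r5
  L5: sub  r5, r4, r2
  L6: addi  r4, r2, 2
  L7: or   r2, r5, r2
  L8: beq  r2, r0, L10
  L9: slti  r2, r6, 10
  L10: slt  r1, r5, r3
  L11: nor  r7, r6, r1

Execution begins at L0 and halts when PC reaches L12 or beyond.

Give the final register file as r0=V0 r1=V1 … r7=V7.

r0=0 r1=8 r2=0 r3=8 r4=65523 r5=12 r6=11 r7=65524

  step pc=0: andi  r0, r6, 6  regs=(0,4,8,8,12,12,11,8)
  step pc=1: addi  r1, r2, 0  regs=(0,8,8,8,12,12,11,8)
  step pc=2: nor  r4, r5, r7  regs=(0,8,8,8,65523,12,11,8)
  step pc=3: bne  r5, r2, L11  cond=T  regs=(0,8,8,8,65523,12,11,8)
  step pc=4: slt  r2, r5, r5  regs=(0,8,0,8,65523,12,11,8)
  step pc=11: nor  r7, r6, r1  regs=(0,8,0,8,65523,12,11,65524)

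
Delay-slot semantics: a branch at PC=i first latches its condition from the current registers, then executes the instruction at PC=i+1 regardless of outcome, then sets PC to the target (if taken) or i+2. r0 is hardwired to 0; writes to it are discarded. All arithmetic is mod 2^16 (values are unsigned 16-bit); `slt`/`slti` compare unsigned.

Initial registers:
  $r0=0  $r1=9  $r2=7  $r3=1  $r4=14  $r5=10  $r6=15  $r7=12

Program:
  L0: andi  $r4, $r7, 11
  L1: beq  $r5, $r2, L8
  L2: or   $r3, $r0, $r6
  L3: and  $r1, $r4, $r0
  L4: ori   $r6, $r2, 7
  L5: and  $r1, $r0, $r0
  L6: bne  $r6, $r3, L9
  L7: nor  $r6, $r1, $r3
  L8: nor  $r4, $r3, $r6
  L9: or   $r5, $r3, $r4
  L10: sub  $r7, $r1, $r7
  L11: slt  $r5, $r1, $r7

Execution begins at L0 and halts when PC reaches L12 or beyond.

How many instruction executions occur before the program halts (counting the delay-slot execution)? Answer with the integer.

11

PC=0  andi  $r4, $r7, 11     | $r0=0 $r1=9 $r2=7 $r3=1 $r4=8 $r5=10 $r6=15 $r7=12
PC=1  beq  $r5, $r2, L8      | $r0=0 $r1=9 $r2=7 $r3=1 $r4=8 $r5=10 $r6=15 $r7=12  [not taken]
PC=2  or   $r3, $r0, $r6     | $r0=0 $r1=9 $r2=7 $r3=15 $r4=8 $r5=10 $r6=15 $r7=12
PC=3  and  $r1, $r4, $r0     | $r0=0 $r1=0 $r2=7 $r3=15 $r4=8 $r5=10 $r6=15 $r7=12
PC=4  ori   $r6, $r2, 7      | $r0=0 $r1=0 $r2=7 $r3=15 $r4=8 $r5=10 $r6=7 $r7=12
PC=5  and  $r1, $r0, $r0     | $r0=0 $r1=0 $r2=7 $r3=15 $r4=8 $r5=10 $r6=7 $r7=12
PC=6  bne  $r6, $r3, L9      | $r0=0 $r1=0 $r2=7 $r3=15 $r4=8 $r5=10 $r6=7 $r7=12  [TAKEN]
PC=7  nor  $r6, $r1, $r3     | $r0=0 $r1=0 $r2=7 $r3=15 $r4=8 $r5=10 $r6=65520 $r7=12
PC=9  or   $r5, $r3, $r4     | $r0=0 $r1=0 $r2=7 $r3=15 $r4=8 $r5=15 $r6=65520 $r7=12
PC=10 sub  $r7, $r1, $r7     | $r0=0 $r1=0 $r2=7 $r3=15 $r4=8 $r5=15 $r6=65520 $r7=65524
PC=11 slt  $r5, $r1, $r7     | $r0=0 $r1=0 $r2=7 $r3=15 $r4=8 $r5=1 $r6=65520 $r7=65524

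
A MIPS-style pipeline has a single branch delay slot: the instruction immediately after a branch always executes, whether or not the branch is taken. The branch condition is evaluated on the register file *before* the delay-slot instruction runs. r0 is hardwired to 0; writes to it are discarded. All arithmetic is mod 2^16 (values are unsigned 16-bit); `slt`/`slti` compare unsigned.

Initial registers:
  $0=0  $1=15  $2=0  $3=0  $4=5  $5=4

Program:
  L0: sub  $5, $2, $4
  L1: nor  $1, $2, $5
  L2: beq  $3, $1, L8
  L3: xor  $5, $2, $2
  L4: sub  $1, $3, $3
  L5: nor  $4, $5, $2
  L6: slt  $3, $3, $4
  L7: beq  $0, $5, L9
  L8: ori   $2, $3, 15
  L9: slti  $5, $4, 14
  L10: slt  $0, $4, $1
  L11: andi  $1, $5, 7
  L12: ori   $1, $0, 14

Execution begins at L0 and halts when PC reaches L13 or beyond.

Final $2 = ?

15

  step pc=0: sub  $5, $2, $4  regs=(0,15,0,0,5,65531)
  step pc=1: nor  $1, $2, $5  regs=(0,4,0,0,5,65531)
  step pc=2: beq  $3, $1, L8  cond=F  regs=(0,4,0,0,5,65531)
  step pc=3: xor  $5, $2, $2  regs=(0,4,0,0,5,0)
  step pc=4: sub  $1, $3, $3  regs=(0,0,0,0,5,0)
  step pc=5: nor  $4, $5, $2  regs=(0,0,0,0,65535,0)
  step pc=6: slt  $3, $3, $4  regs=(0,0,0,1,65535,0)
  step pc=7: beq  $0, $5, L9  cond=T  regs=(0,0,0,1,65535,0)
  step pc=8: ori   $2, $3, 15  regs=(0,0,15,1,65535,0)
  step pc=9: slti  $5, $4, 14  regs=(0,0,15,1,65535,0)
  step pc=10: slt  $0, $4, $1  regs=(0,0,15,1,65535,0)
  step pc=11: andi  $1, $5, 7  regs=(0,0,15,1,65535,0)
  step pc=12: ori   $1, $0, 14  regs=(0,14,15,1,65535,0)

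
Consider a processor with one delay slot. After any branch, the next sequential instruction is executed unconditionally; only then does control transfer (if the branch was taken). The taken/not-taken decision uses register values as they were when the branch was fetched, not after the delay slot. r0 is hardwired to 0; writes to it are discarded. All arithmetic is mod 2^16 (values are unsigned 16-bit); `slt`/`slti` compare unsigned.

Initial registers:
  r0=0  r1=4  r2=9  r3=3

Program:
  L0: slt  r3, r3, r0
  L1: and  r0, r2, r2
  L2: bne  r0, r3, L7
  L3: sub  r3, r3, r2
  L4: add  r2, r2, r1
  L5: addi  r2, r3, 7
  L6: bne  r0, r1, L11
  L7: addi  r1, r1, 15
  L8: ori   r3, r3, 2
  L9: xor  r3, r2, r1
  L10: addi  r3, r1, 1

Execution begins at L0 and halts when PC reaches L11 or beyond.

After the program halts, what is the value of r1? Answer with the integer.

19

#0 slt  r3, r3, r0 ; 0/4/9/0
#1 and  r0, r2, r2 ; 0/4/9/0
#2 bne  r0, r3, L7 ; 0/4/9/0 ; →fallthru
#3 sub  r3, r3, r2 ; 0/4/9/65527
#4 add  r2, r2, r1 ; 0/4/13/65527
#5 addi  r2, r3, 7 ; 0/4/65534/65527
#6 bne  r0, r1, L11 ; 0/4/65534/65527 ; →target
#7 addi  r1, r1, 15 ; 0/19/65534/65527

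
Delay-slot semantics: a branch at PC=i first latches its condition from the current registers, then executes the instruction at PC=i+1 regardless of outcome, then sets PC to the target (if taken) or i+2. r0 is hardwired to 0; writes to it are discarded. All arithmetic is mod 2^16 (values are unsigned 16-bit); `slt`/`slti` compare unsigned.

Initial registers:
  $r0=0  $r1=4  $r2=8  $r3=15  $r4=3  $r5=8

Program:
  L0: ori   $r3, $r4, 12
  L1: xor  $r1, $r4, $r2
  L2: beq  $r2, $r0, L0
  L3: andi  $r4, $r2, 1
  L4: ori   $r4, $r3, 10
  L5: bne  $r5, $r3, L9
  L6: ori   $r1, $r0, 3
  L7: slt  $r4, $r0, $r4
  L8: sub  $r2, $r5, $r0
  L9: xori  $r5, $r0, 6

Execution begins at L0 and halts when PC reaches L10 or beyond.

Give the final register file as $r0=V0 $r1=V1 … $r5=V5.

[0] ori   $r3, $r4, 12  →  {$r0:0, $r1:4, $r2:8, $r3:15, $r4:3, $r5:8}
[1] xor  $r1, $r4, $r2  →  {$r0:0, $r1:11, $r2:8, $r3:15, $r4:3, $r5:8}
[2] beq  $r2, $r0, L0  →  {$r0:0, $r1:11, $r2:8, $r3:15, $r4:3, $r5:8}  ⟨branch fallthrough⟩
[3] andi  $r4, $r2, 1  →  {$r0:0, $r1:11, $r2:8, $r3:15, $r4:0, $r5:8}
[4] ori   $r4, $r3, 10  →  {$r0:0, $r1:11, $r2:8, $r3:15, $r4:15, $r5:8}
[5] bne  $r5, $r3, L9  →  {$r0:0, $r1:11, $r2:8, $r3:15, $r4:15, $r5:8}  ⟨branch taken⟩
[6] ori   $r1, $r0, 3  →  {$r0:0, $r1:3, $r2:8, $r3:15, $r4:15, $r5:8}
[9] xori  $r5, $r0, 6  →  {$r0:0, $r1:3, $r2:8, $r3:15, $r4:15, $r5:6}

$r0=0 $r1=3 $r2=8 $r3=15 $r4=15 $r5=6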